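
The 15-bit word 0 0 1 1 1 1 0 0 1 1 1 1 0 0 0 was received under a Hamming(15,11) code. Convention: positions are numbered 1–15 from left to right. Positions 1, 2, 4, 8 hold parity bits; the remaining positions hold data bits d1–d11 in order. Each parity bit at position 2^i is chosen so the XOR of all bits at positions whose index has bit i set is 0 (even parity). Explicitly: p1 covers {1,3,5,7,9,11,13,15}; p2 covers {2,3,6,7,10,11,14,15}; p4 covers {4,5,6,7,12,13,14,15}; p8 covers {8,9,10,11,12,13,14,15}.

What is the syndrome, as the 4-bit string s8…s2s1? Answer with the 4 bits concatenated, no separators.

s1 (pos 1,3,5,7,9,11,13,15): 0⊕1⊕1⊕0⊕1⊕1⊕0⊕0 = 0
s2 (pos 2,3,6,7,10,11,14,15): 0⊕1⊕1⊕0⊕1⊕1⊕0⊕0 = 0
s4 (pos 4,5,6,7,12,13,14,15): 1⊕1⊕1⊕0⊕1⊕0⊕0⊕0 = 0
s8 (pos 8,9,10,11,12,13,14,15): 0⊕1⊕1⊕1⊕1⊕0⊕0⊕0 = 0
Syndrome s8…s1 = 0000 → no error.

0000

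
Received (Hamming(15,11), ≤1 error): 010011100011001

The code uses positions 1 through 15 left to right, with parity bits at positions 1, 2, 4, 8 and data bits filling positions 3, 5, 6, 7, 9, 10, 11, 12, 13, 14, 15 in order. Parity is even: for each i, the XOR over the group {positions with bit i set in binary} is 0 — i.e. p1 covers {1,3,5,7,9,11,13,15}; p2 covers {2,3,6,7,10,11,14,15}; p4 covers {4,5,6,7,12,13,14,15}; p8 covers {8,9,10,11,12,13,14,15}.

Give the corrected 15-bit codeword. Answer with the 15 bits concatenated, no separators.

010011100011011

s1 (pos 1,3,5,7,9,11,13,15): 0⊕0⊕1⊕1⊕0⊕1⊕0⊕1 = 0
s2 (pos 2,3,6,7,10,11,14,15): 1⊕0⊕1⊕1⊕0⊕1⊕0⊕1 = 1
s4 (pos 4,5,6,7,12,13,14,15): 0⊕1⊕1⊕1⊕1⊕0⊕0⊕1 = 1
s8 (pos 8,9,10,11,12,13,14,15): 0⊕0⊕0⊕1⊕1⊕0⊕0⊕1 = 1
Syndrome s8…s1 = 1110 → error at position 14.
Flip position 14: 010011100011001 → 010011100011011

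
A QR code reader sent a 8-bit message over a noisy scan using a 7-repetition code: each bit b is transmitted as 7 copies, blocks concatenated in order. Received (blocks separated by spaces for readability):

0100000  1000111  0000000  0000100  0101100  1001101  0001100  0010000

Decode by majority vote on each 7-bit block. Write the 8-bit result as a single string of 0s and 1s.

Block 1 (0100000): 1 one → 0
Block 2 (1000111): 4 ones → 1
Block 3 (0000000): 0 ones → 0
Block 4 (0000100): 1 one → 0
Block 5 (0101100): 3 ones → 0
Block 6 (1001101): 4 ones → 1
Block 7 (0001100): 2 ones → 0
Block 8 (0010000): 1 one → 0

01000100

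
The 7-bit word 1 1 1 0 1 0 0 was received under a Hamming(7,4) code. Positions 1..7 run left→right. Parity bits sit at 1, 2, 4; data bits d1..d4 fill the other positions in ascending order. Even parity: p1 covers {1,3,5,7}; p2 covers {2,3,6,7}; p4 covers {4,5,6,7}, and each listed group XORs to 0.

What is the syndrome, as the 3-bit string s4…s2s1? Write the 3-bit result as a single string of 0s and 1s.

101

s1 (pos 1,3,5,7): 1⊕1⊕1⊕0 = 1
s2 (pos 2,3,6,7): 1⊕1⊕0⊕0 = 0
s4 (pos 4,5,6,7): 0⊕1⊕0⊕0 = 1
Syndrome s4…s1 = 101 → error at position 5.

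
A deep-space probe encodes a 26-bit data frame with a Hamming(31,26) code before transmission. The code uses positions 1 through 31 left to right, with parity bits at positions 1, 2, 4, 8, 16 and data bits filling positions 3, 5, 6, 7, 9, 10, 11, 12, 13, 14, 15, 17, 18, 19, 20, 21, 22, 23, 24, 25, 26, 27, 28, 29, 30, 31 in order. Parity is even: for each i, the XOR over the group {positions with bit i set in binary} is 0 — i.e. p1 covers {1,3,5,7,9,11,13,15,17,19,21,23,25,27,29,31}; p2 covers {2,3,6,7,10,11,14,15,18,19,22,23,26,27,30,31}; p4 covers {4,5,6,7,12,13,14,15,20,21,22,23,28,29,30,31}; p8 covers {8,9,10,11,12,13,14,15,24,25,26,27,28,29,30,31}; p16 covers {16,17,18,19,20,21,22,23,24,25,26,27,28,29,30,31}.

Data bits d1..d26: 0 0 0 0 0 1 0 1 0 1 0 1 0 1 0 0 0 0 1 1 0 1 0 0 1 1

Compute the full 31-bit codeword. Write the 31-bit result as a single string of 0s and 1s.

Place data at non-parity positions: p1 p2 0 p4 0 0 0 p8 0 1 0 1 0 1 0 p16 1 0 1 0 0 0 0 1 1 0 1 0 0 1 1
p1 (pos 1,3,5,7,9,11,13,15,17,19,21,23,25,27,29,31): XOR of data positions = 0⊕0⊕0⊕0⊕0⊕0⊕0⊕1⊕1⊕0⊕0⊕1⊕1⊕0⊕1 = 1
p2 (pos 2,3,6,7,10,11,14,15,18,19,22,23,26,27,30,31): XOR of data positions = 0⊕0⊕0⊕1⊕0⊕1⊕0⊕0⊕1⊕0⊕0⊕0⊕1⊕1⊕1 = 0
p4 (pos 4,5,6,7,12,13,14,15,20,21,22,23,28,29,30,31): XOR of data positions = 0⊕0⊕0⊕1⊕0⊕1⊕0⊕0⊕0⊕0⊕0⊕0⊕0⊕1⊕1 = 0
p8 (pos 8,9,10,11,12,13,14,15,24,25,26,27,28,29,30,31): XOR of data positions = 0⊕1⊕0⊕1⊕0⊕1⊕0⊕1⊕1⊕0⊕1⊕0⊕0⊕1⊕1 = 0
p16 (pos 16,17,18,19,20,21,22,23,24,25,26,27,28,29,30,31): XOR of data positions = 1⊕0⊕1⊕0⊕0⊕0⊕0⊕1⊕1⊕0⊕1⊕0⊕0⊕1⊕1 = 1
Codeword: 1000000001010101101000011010011

1000000001010101101000011010011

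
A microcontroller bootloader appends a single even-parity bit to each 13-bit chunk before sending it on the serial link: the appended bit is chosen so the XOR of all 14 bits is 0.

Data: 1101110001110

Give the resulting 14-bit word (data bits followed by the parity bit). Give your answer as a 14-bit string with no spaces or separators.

11011100011100

XOR of the 13 data bits: 1⊕1⊕0⊕1⊕1⊕1⊕0⊕0⊕0⊕1⊕1⊕1⊕0 = 0
Parity bit = 0 (so all 14 bits XOR to 0).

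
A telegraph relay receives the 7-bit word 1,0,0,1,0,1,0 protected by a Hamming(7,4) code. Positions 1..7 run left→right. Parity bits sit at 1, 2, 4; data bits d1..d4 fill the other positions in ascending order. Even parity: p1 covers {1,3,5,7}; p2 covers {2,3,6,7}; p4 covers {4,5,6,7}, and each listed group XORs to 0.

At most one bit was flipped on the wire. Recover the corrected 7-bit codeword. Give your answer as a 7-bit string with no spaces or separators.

s1 (pos 1,3,5,7): 1⊕0⊕0⊕0 = 1
s2 (pos 2,3,6,7): 0⊕0⊕1⊕0 = 1
s4 (pos 4,5,6,7): 1⊕0⊕1⊕0 = 0
Syndrome s4…s1 = 011 → error at position 3.
Flip position 3: 1001010 → 1011010

1011010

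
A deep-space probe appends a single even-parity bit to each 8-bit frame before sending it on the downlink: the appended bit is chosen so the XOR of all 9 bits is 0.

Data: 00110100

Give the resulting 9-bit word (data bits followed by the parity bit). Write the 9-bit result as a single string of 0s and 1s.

XOR of the 8 data bits: 0⊕0⊕1⊕1⊕0⊕1⊕0⊕0 = 1
Parity bit = 1 (so all 9 bits XOR to 0).

001101001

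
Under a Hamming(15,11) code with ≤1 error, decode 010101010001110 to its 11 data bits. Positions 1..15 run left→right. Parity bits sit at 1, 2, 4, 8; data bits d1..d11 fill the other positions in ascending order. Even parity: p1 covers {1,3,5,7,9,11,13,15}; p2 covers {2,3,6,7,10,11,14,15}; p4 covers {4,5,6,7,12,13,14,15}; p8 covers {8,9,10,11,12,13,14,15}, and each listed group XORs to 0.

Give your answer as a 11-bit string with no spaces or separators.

s1 (pos 1,3,5,7,9,11,13,15): 0⊕0⊕0⊕0⊕0⊕0⊕1⊕0 = 1
s2 (pos 2,3,6,7,10,11,14,15): 1⊕0⊕1⊕0⊕0⊕0⊕1⊕0 = 1
s4 (pos 4,5,6,7,12,13,14,15): 1⊕0⊕1⊕0⊕1⊕1⊕1⊕0 = 1
s8 (pos 8,9,10,11,12,13,14,15): 1⊕0⊕0⊕0⊕1⊕1⊕1⊕0 = 0
Syndrome s8…s1 = 0111 → error at position 7.
Flip position 7: 010101010001110 → 010101110001110
Read data bits from positions 3,5,6,7,9,10,11,12,13,14,15: 00110001110

00110001110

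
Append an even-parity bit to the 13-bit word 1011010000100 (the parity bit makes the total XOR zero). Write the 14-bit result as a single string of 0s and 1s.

10110100001001

XOR of the 13 data bits: 1⊕0⊕1⊕1⊕0⊕1⊕0⊕0⊕0⊕0⊕1⊕0⊕0 = 1
Parity bit = 1 (so all 14 bits XOR to 0).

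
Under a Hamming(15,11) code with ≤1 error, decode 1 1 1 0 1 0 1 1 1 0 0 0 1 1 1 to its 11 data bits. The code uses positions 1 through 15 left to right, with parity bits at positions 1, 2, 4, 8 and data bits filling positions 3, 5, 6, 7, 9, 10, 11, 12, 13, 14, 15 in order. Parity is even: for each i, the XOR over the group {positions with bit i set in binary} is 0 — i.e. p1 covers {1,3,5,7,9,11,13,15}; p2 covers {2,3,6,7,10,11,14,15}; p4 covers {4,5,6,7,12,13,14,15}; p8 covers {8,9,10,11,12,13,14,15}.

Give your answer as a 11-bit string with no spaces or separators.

s1 (pos 1,3,5,7,9,11,13,15): 1⊕1⊕1⊕1⊕1⊕0⊕1⊕1 = 1
s2 (pos 2,3,6,7,10,11,14,15): 1⊕1⊕0⊕1⊕0⊕0⊕1⊕1 = 1
s4 (pos 4,5,6,7,12,13,14,15): 0⊕1⊕0⊕1⊕0⊕1⊕1⊕1 = 1
s8 (pos 8,9,10,11,12,13,14,15): 1⊕1⊕0⊕0⊕0⊕1⊕1⊕1 = 1
Syndrome s8…s1 = 1111 → error at position 15.
Flip position 15: 111010111000111 → 111010111000110
Read data bits from positions 3,5,6,7,9,10,11,12,13,14,15: 11011000110

11011000110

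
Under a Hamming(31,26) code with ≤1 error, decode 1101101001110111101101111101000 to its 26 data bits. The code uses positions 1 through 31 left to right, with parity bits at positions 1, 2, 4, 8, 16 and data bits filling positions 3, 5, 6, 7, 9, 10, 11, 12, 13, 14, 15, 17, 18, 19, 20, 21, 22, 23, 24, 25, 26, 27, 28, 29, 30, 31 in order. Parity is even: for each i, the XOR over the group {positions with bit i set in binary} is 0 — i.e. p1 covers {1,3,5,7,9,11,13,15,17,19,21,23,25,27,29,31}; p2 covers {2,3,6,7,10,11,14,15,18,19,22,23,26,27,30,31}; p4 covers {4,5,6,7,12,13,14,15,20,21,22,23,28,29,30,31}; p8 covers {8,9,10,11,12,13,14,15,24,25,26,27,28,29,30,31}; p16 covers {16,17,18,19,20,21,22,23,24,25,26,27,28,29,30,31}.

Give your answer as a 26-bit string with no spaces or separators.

01011111011101101111101000

s1 (pos 1,3,5,7,9,11,13,15,17,19,21,23,25,27,29,31): 1⊕0⊕1⊕1⊕0⊕1⊕0⊕1⊕1⊕1⊕0⊕1⊕1⊕0⊕0⊕0 = 1
s2 (pos 2,3,6,7,10,11,14,15,18,19,22,23,26,27,30,31): 1⊕0⊕0⊕1⊕1⊕1⊕1⊕1⊕0⊕1⊕1⊕1⊕1⊕0⊕0⊕0 = 0
s4 (pos 4,5,6,7,12,13,14,15,20,21,22,23,28,29,30,31): 1⊕1⊕0⊕1⊕1⊕0⊕1⊕1⊕1⊕0⊕1⊕1⊕1⊕0⊕0⊕0 = 0
s8 (pos 8,9,10,11,12,13,14,15,24,25,26,27,28,29,30,31): 0⊕0⊕1⊕1⊕1⊕0⊕1⊕1⊕1⊕1⊕1⊕0⊕1⊕0⊕0⊕0 = 1
s16 (pos 16,17,18,19,20,21,22,23,24,25,26,27,28,29,30,31): 1⊕1⊕0⊕1⊕1⊕0⊕1⊕1⊕1⊕1⊕1⊕0⊕1⊕0⊕0⊕0 = 0
Syndrome s16…s1 = 01001 → error at position 9.
Flip position 9: 1101101001110111101101111101000 → 1101101011110111101101111101000
Read data bits from positions 3,5,6,7,9,10,11,12,13,14,15,17,18,19,20,21,22,23,24,25,26,27,28,29,30,31: 01011111011101101111101000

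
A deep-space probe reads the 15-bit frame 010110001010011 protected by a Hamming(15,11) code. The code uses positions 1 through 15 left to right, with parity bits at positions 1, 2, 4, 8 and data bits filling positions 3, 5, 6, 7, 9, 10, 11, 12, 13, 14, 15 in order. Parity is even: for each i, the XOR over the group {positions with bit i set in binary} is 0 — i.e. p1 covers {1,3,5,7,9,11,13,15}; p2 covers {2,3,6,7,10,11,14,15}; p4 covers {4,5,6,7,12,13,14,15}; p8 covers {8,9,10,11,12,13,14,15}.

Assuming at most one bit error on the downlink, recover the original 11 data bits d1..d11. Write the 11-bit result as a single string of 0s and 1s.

01001010011

s1 (pos 1,3,5,7,9,11,13,15): 0⊕0⊕1⊕0⊕1⊕1⊕0⊕1 = 0
s2 (pos 2,3,6,7,10,11,14,15): 1⊕0⊕0⊕0⊕0⊕1⊕1⊕1 = 0
s4 (pos 4,5,6,7,12,13,14,15): 1⊕1⊕0⊕0⊕0⊕0⊕1⊕1 = 0
s8 (pos 8,9,10,11,12,13,14,15): 0⊕1⊕0⊕1⊕0⊕0⊕1⊕1 = 0
Syndrome s8…s1 = 0000 → no error.
Read data bits from positions 3,5,6,7,9,10,11,12,13,14,15: 01001010011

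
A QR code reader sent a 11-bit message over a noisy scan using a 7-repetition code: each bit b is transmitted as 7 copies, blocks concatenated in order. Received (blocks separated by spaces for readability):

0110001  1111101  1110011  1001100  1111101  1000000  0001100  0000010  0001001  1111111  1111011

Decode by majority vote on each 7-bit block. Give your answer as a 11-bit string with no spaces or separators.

01101000011

Block 1 (0110001): 3 ones → 0
Block 2 (1111101): 6 ones → 1
Block 3 (1110011): 5 ones → 1
Block 4 (1001100): 3 ones → 0
Block 5 (1111101): 6 ones → 1
Block 6 (1000000): 1 one → 0
Block 7 (0001100): 2 ones → 0
Block 8 (0000010): 1 one → 0
Block 9 (0001001): 2 ones → 0
Block 10 (1111111): 7 ones → 1
Block 11 (1111011): 6 ones → 1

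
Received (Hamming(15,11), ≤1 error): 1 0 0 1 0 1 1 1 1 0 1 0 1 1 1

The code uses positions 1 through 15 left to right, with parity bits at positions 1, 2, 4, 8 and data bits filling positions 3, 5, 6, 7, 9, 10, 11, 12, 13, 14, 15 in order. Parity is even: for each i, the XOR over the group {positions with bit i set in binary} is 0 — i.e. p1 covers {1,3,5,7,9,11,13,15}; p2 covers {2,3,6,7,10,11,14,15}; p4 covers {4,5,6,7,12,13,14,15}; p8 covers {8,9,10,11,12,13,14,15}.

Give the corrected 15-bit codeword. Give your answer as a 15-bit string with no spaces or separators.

110101111010111

s1 (pos 1,3,5,7,9,11,13,15): 1⊕0⊕0⊕1⊕1⊕1⊕1⊕1 = 0
s2 (pos 2,3,6,7,10,11,14,15): 0⊕0⊕1⊕1⊕0⊕1⊕1⊕1 = 1
s4 (pos 4,5,6,7,12,13,14,15): 1⊕0⊕1⊕1⊕0⊕1⊕1⊕1 = 0
s8 (pos 8,9,10,11,12,13,14,15): 1⊕1⊕0⊕1⊕0⊕1⊕1⊕1 = 0
Syndrome s8…s1 = 0010 → error at position 2.
Flip position 2: 100101111010111 → 110101111010111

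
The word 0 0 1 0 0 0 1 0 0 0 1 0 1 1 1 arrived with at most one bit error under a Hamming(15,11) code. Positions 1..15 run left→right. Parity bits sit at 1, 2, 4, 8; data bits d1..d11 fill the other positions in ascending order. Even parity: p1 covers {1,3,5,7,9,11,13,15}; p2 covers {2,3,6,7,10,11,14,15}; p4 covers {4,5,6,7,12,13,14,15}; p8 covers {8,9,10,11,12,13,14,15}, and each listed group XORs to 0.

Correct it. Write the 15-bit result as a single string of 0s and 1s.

s1 (pos 1,3,5,7,9,11,13,15): 0⊕1⊕0⊕1⊕0⊕1⊕1⊕1 = 1
s2 (pos 2,3,6,7,10,11,14,15): 0⊕1⊕0⊕1⊕0⊕1⊕1⊕1 = 1
s4 (pos 4,5,6,7,12,13,14,15): 0⊕0⊕0⊕1⊕0⊕1⊕1⊕1 = 0
s8 (pos 8,9,10,11,12,13,14,15): 0⊕0⊕0⊕1⊕0⊕1⊕1⊕1 = 0
Syndrome s8…s1 = 0011 → error at position 3.
Flip position 3: 001000100010111 → 000000100010111

000000100010111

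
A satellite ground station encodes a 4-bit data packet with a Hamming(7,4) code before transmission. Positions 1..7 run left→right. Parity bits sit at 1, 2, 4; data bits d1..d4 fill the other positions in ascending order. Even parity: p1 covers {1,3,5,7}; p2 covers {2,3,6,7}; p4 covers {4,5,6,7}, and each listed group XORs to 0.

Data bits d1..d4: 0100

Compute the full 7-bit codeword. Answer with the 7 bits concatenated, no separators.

1001100

Place data at non-parity positions: p1 p2 0 p4 1 0 0
p1 (pos 1,3,5,7): XOR of data positions = 0⊕1⊕0 = 1
p2 (pos 2,3,6,7): XOR of data positions = 0⊕0⊕0 = 0
p4 (pos 4,5,6,7): XOR of data positions = 1⊕0⊕0 = 1
Codeword: 1001100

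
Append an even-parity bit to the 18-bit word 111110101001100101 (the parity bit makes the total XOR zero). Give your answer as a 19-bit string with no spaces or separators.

XOR of the 18 data bits: 1⊕1⊕1⊕1⊕1⊕0⊕1⊕0⊕1⊕0⊕0⊕1⊕1⊕0⊕0⊕1⊕0⊕1 = 1
Parity bit = 1 (so all 19 bits XOR to 0).

1111101010011001011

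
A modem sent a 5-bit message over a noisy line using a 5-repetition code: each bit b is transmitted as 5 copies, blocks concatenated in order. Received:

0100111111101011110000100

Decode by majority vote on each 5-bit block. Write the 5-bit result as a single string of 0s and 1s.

01110

Block 1 (01001): 2 ones → 0
Block 2 (11111): 5 ones → 1
Block 3 (10101): 3 ones → 1
Block 4 (11100): 3 ones → 1
Block 5 (00100): 1 one → 0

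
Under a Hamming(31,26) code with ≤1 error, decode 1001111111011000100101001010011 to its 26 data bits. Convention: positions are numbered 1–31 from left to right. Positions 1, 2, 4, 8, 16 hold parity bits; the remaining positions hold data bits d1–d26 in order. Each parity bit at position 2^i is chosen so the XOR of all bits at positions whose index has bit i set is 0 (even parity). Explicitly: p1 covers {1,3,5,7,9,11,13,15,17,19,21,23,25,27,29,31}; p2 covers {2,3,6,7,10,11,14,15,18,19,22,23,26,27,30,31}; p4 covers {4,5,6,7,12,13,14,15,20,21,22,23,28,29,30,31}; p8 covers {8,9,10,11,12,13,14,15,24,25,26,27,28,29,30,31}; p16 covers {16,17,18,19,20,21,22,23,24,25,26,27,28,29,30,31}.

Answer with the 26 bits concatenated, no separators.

01111101100100101001000011

s1 (pos 1,3,5,7,9,11,13,15,17,19,21,23,25,27,29,31): 1⊕0⊕1⊕1⊕1⊕0⊕1⊕0⊕1⊕0⊕0⊕0⊕1⊕1⊕0⊕1 = 1
s2 (pos 2,3,6,7,10,11,14,15,18,19,22,23,26,27,30,31): 0⊕0⊕1⊕1⊕1⊕0⊕0⊕0⊕0⊕0⊕1⊕0⊕0⊕1⊕1⊕1 = 1
s4 (pos 4,5,6,7,12,13,14,15,20,21,22,23,28,29,30,31): 1⊕1⊕1⊕1⊕1⊕1⊕0⊕0⊕1⊕0⊕1⊕0⊕0⊕0⊕1⊕1 = 0
s8 (pos 8,9,10,11,12,13,14,15,24,25,26,27,28,29,30,31): 1⊕1⊕1⊕0⊕1⊕1⊕0⊕0⊕0⊕1⊕0⊕1⊕0⊕0⊕1⊕1 = 1
s16 (pos 16,17,18,19,20,21,22,23,24,25,26,27,28,29,30,31): 0⊕1⊕0⊕0⊕1⊕0⊕1⊕0⊕0⊕1⊕0⊕1⊕0⊕0⊕1⊕1 = 1
Syndrome s16…s1 = 11011 → error at position 27.
Flip position 27: 1001111111011000100101001010011 → 1001111111011000100101001000011
Read data bits from positions 3,5,6,7,9,10,11,12,13,14,15,17,18,19,20,21,22,23,24,25,26,27,28,29,30,31: 01111101100100101001000011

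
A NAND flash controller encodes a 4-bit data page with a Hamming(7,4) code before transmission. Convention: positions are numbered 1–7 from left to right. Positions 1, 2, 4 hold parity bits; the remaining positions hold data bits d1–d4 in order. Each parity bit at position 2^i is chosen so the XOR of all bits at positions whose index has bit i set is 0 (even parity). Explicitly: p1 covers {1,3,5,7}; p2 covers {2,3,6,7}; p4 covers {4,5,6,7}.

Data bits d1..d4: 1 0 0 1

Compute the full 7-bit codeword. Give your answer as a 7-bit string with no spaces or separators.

Place data at non-parity positions: p1 p2 1 p4 0 0 1
p1 (pos 1,3,5,7): XOR of data positions = 1⊕0⊕1 = 0
p2 (pos 2,3,6,7): XOR of data positions = 1⊕0⊕1 = 0
p4 (pos 4,5,6,7): XOR of data positions = 0⊕0⊕1 = 1
Codeword: 0011001

0011001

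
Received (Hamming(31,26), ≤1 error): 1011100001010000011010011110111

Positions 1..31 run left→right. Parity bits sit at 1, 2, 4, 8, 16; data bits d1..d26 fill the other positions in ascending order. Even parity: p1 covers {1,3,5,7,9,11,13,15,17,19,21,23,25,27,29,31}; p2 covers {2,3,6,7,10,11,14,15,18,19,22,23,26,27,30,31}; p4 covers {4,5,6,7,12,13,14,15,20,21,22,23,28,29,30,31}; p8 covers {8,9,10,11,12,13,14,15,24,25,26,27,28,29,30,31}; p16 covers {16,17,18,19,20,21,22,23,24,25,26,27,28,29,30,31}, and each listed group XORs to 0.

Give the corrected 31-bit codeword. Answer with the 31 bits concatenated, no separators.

1011100001011000011010011110111

s1 (pos 1,3,5,7,9,11,13,15,17,19,21,23,25,27,29,31): 1⊕1⊕1⊕0⊕0⊕0⊕0⊕0⊕0⊕1⊕1⊕0⊕1⊕1⊕1⊕1 = 1
s2 (pos 2,3,6,7,10,11,14,15,18,19,22,23,26,27,30,31): 0⊕1⊕0⊕0⊕1⊕0⊕0⊕0⊕1⊕1⊕0⊕0⊕1⊕1⊕1⊕1 = 0
s4 (pos 4,5,6,7,12,13,14,15,20,21,22,23,28,29,30,31): 1⊕1⊕0⊕0⊕1⊕0⊕0⊕0⊕0⊕1⊕0⊕0⊕0⊕1⊕1⊕1 = 1
s8 (pos 8,9,10,11,12,13,14,15,24,25,26,27,28,29,30,31): 0⊕0⊕1⊕0⊕1⊕0⊕0⊕0⊕1⊕1⊕1⊕1⊕0⊕1⊕1⊕1 = 1
s16 (pos 16,17,18,19,20,21,22,23,24,25,26,27,28,29,30,31): 0⊕0⊕1⊕1⊕0⊕1⊕0⊕0⊕1⊕1⊕1⊕1⊕0⊕1⊕1⊕1 = 0
Syndrome s16…s1 = 01101 → error at position 13.
Flip position 13: 1011100001010000011010011110111 → 1011100001011000011010011110111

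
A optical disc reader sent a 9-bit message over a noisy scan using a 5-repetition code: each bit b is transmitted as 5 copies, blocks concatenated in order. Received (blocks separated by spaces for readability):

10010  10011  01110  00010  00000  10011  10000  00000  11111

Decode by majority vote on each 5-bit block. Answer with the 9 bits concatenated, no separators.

Block 1 (10010): 2 ones → 0
Block 2 (10011): 3 ones → 1
Block 3 (01110): 3 ones → 1
Block 4 (00010): 1 one → 0
Block 5 (00000): 0 ones → 0
Block 6 (10011): 3 ones → 1
Block 7 (10000): 1 one → 0
Block 8 (00000): 0 ones → 0
Block 9 (11111): 5 ones → 1

011001001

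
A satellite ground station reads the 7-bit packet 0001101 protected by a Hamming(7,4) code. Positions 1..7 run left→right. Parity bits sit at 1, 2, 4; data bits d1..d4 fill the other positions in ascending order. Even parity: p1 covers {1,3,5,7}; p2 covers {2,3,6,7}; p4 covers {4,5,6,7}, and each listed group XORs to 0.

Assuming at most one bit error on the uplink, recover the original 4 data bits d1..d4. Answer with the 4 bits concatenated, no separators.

0111

s1 (pos 1,3,5,7): 0⊕0⊕1⊕1 = 0
s2 (pos 2,3,6,7): 0⊕0⊕0⊕1 = 1
s4 (pos 4,5,6,7): 1⊕1⊕0⊕1 = 1
Syndrome s4…s1 = 110 → error at position 6.
Flip position 6: 0001101 → 0001111
Read data bits from positions 3,5,6,7: 0111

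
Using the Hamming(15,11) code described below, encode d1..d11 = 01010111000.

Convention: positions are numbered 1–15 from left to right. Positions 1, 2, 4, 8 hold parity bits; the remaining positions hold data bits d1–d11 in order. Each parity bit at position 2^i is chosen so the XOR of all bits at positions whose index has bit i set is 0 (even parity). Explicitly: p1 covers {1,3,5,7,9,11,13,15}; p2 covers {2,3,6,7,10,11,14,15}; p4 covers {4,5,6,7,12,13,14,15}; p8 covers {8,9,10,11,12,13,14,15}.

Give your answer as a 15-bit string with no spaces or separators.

110110110111000

Place data at non-parity positions: p1 p2 0 p4 1 0 1 p8 0 1 1 1 0 0 0
p1 (pos 1,3,5,7,9,11,13,15): XOR of data positions = 0⊕1⊕1⊕0⊕1⊕0⊕0 = 1
p2 (pos 2,3,6,7,10,11,14,15): XOR of data positions = 0⊕0⊕1⊕1⊕1⊕0⊕0 = 1
p4 (pos 4,5,6,7,12,13,14,15): XOR of data positions = 1⊕0⊕1⊕1⊕0⊕0⊕0 = 1
p8 (pos 8,9,10,11,12,13,14,15): XOR of data positions = 0⊕1⊕1⊕1⊕0⊕0⊕0 = 1
Codeword: 110110110111000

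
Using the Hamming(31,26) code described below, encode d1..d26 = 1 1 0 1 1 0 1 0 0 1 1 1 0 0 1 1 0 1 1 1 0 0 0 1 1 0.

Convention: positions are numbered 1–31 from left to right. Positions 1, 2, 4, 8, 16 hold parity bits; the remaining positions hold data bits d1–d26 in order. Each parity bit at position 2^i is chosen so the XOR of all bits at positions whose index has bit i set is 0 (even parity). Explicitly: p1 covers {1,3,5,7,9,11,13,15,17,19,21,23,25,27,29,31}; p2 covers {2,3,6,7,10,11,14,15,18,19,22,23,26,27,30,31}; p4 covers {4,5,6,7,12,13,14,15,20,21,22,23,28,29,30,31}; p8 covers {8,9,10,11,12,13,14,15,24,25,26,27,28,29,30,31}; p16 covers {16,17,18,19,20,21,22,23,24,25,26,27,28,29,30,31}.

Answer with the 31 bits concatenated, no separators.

1111101010100110100110111000110

Place data at non-parity positions: p1 p2 1 p4 1 0 1 p8 1 0 1 0 0 1 1 p16 1 0 0 1 1 0 1 1 1 0 0 0 1 1 0
p1 (pos 1,3,5,7,9,11,13,15,17,19,21,23,25,27,29,31): XOR of data positions = 1⊕1⊕1⊕1⊕1⊕0⊕1⊕1⊕0⊕1⊕1⊕1⊕0⊕1⊕0 = 1
p2 (pos 2,3,6,7,10,11,14,15,18,19,22,23,26,27,30,31): XOR of data positions = 1⊕0⊕1⊕0⊕1⊕1⊕1⊕0⊕0⊕0⊕1⊕0⊕0⊕1⊕0 = 1
p4 (pos 4,5,6,7,12,13,14,15,20,21,22,23,28,29,30,31): XOR of data positions = 1⊕0⊕1⊕0⊕0⊕1⊕1⊕1⊕1⊕0⊕1⊕0⊕1⊕1⊕0 = 1
p8 (pos 8,9,10,11,12,13,14,15,24,25,26,27,28,29,30,31): XOR of data positions = 1⊕0⊕1⊕0⊕0⊕1⊕1⊕1⊕1⊕0⊕0⊕0⊕1⊕1⊕0 = 0
p16 (pos 16,17,18,19,20,21,22,23,24,25,26,27,28,29,30,31): XOR of data positions = 1⊕0⊕0⊕1⊕1⊕0⊕1⊕1⊕1⊕0⊕0⊕0⊕1⊕1⊕0 = 0
Codeword: 1111101010100110100110111000110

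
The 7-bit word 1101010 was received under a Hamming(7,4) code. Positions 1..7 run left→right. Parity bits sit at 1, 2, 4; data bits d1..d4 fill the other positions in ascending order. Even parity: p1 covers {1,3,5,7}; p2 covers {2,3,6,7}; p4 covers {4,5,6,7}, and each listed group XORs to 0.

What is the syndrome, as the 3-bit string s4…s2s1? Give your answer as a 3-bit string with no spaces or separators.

001

s1 (pos 1,3,5,7): 1⊕0⊕0⊕0 = 1
s2 (pos 2,3,6,7): 1⊕0⊕1⊕0 = 0
s4 (pos 4,5,6,7): 1⊕0⊕1⊕0 = 0
Syndrome s4…s1 = 001 → error at position 1.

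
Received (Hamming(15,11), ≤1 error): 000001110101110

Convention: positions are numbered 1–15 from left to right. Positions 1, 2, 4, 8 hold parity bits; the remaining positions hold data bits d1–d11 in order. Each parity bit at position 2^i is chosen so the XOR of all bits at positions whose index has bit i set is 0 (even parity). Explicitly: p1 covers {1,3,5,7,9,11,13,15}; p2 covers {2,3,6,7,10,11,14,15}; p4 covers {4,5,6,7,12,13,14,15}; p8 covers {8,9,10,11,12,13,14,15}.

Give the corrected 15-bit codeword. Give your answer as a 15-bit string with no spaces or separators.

s1 (pos 1,3,5,7,9,11,13,15): 0⊕0⊕0⊕1⊕0⊕0⊕1⊕0 = 0
s2 (pos 2,3,6,7,10,11,14,15): 0⊕0⊕1⊕1⊕1⊕0⊕1⊕0 = 0
s4 (pos 4,5,6,7,12,13,14,15): 0⊕0⊕1⊕1⊕1⊕1⊕1⊕0 = 1
s8 (pos 8,9,10,11,12,13,14,15): 1⊕0⊕1⊕0⊕1⊕1⊕1⊕0 = 1
Syndrome s8…s1 = 1100 → error at position 12.
Flip position 12: 000001110101110 → 000001110100110

000001110100110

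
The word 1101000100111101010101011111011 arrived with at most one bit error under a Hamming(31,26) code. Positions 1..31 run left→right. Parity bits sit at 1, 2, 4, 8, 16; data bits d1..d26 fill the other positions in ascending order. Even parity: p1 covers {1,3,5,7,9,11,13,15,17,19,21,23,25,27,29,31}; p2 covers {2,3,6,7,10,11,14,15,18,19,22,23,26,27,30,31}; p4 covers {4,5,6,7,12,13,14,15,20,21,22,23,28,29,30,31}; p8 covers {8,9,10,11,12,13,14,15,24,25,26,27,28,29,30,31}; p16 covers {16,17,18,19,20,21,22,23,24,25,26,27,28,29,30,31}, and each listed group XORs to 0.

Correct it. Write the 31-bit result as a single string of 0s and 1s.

s1 (pos 1,3,5,7,9,11,13,15,17,19,21,23,25,27,29,31): 1⊕0⊕0⊕0⊕0⊕1⊕1⊕0⊕0⊕0⊕0⊕0⊕1⊕1⊕0⊕1 = 0
s2 (pos 2,3,6,7,10,11,14,15,18,19,22,23,26,27,30,31): 1⊕0⊕0⊕0⊕0⊕1⊕1⊕0⊕1⊕0⊕1⊕0⊕1⊕1⊕1⊕1 = 1
s4 (pos 4,5,6,7,12,13,14,15,20,21,22,23,28,29,30,31): 1⊕0⊕0⊕0⊕1⊕1⊕1⊕0⊕1⊕0⊕1⊕0⊕1⊕0⊕1⊕1 = 1
s8 (pos 8,9,10,11,12,13,14,15,24,25,26,27,28,29,30,31): 1⊕0⊕0⊕1⊕1⊕1⊕1⊕0⊕1⊕1⊕1⊕1⊕1⊕0⊕1⊕1 = 0
s16 (pos 16,17,18,19,20,21,22,23,24,25,26,27,28,29,30,31): 1⊕0⊕1⊕0⊕1⊕0⊕1⊕0⊕1⊕1⊕1⊕1⊕1⊕0⊕1⊕1 = 1
Syndrome s16…s1 = 10110 → error at position 22.
Flip position 22: 1101000100111101010101011111011 → 1101000100111101010100011111011

1101000100111101010100011111011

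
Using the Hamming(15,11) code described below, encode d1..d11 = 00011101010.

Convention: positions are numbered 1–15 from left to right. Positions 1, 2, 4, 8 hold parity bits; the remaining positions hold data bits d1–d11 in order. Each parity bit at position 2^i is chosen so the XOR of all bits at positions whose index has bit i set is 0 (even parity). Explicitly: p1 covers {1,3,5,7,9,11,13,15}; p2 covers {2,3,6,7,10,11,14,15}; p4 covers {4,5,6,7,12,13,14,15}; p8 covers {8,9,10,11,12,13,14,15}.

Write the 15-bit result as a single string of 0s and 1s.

010100101101010

Place data at non-parity positions: p1 p2 0 p4 0 0 1 p8 1 1 0 1 0 1 0
p1 (pos 1,3,5,7,9,11,13,15): XOR of data positions = 0⊕0⊕1⊕1⊕0⊕0⊕0 = 0
p2 (pos 2,3,6,7,10,11,14,15): XOR of data positions = 0⊕0⊕1⊕1⊕0⊕1⊕0 = 1
p4 (pos 4,5,6,7,12,13,14,15): XOR of data positions = 0⊕0⊕1⊕1⊕0⊕1⊕0 = 1
p8 (pos 8,9,10,11,12,13,14,15): XOR of data positions = 1⊕1⊕0⊕1⊕0⊕1⊕0 = 0
Codeword: 010100101101010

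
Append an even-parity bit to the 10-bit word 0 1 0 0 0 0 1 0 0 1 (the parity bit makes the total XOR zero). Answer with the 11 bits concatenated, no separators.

01000010011

XOR of the 10 data bits: 0⊕1⊕0⊕0⊕0⊕0⊕1⊕0⊕0⊕1 = 1
Parity bit = 1 (so all 11 bits XOR to 0).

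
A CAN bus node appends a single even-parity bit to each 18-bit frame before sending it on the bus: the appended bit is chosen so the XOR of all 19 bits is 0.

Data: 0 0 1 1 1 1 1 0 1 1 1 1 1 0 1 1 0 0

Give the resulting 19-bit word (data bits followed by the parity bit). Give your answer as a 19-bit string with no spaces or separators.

0011111011111011000

XOR of the 18 data bits: 0⊕0⊕1⊕1⊕1⊕1⊕1⊕0⊕1⊕1⊕1⊕1⊕1⊕0⊕1⊕1⊕0⊕0 = 0
Parity bit = 0 (so all 19 bits XOR to 0).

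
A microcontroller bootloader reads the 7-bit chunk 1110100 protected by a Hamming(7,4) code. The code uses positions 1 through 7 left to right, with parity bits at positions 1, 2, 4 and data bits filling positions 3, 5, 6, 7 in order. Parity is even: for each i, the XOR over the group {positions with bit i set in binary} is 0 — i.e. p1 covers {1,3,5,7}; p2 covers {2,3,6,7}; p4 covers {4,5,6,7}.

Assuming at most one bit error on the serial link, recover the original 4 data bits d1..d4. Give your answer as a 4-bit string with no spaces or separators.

1000

s1 (pos 1,3,5,7): 1⊕1⊕1⊕0 = 1
s2 (pos 2,3,6,7): 1⊕1⊕0⊕0 = 0
s4 (pos 4,5,6,7): 0⊕1⊕0⊕0 = 1
Syndrome s4…s1 = 101 → error at position 5.
Flip position 5: 1110100 → 1110000
Read data bits from positions 3,5,6,7: 1000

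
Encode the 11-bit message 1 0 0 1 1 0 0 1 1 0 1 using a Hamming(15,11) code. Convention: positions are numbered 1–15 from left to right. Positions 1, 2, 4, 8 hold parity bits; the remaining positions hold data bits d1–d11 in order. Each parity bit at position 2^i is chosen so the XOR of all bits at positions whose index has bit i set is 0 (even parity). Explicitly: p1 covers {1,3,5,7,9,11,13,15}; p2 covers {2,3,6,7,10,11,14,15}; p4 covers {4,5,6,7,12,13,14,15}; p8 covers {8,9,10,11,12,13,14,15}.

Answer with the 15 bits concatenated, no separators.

Place data at non-parity positions: p1 p2 1 p4 0 0 1 p8 1 0 0 1 1 0 1
p1 (pos 1,3,5,7,9,11,13,15): XOR of data positions = 1⊕0⊕1⊕1⊕0⊕1⊕1 = 1
p2 (pos 2,3,6,7,10,11,14,15): XOR of data positions = 1⊕0⊕1⊕0⊕0⊕0⊕1 = 1
p4 (pos 4,5,6,7,12,13,14,15): XOR of data positions = 0⊕0⊕1⊕1⊕1⊕0⊕1 = 0
p8 (pos 8,9,10,11,12,13,14,15): XOR of data positions = 1⊕0⊕0⊕1⊕1⊕0⊕1 = 0
Codeword: 111000101001101

111000101001101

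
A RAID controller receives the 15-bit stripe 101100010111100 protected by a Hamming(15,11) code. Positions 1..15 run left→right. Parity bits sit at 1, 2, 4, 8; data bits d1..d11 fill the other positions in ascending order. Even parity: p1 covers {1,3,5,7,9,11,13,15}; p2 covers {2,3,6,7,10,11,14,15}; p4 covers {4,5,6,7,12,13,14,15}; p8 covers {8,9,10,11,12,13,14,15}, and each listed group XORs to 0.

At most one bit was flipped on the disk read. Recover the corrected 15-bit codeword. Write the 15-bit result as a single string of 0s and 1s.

s1 (pos 1,3,5,7,9,11,13,15): 1⊕1⊕0⊕0⊕0⊕1⊕1⊕0 = 0
s2 (pos 2,3,6,7,10,11,14,15): 0⊕1⊕0⊕0⊕1⊕1⊕0⊕0 = 1
s4 (pos 4,5,6,7,12,13,14,15): 1⊕0⊕0⊕0⊕1⊕1⊕0⊕0 = 1
s8 (pos 8,9,10,11,12,13,14,15): 1⊕0⊕1⊕1⊕1⊕1⊕0⊕0 = 1
Syndrome s8…s1 = 1110 → error at position 14.
Flip position 14: 101100010111100 → 101100010111110

101100010111110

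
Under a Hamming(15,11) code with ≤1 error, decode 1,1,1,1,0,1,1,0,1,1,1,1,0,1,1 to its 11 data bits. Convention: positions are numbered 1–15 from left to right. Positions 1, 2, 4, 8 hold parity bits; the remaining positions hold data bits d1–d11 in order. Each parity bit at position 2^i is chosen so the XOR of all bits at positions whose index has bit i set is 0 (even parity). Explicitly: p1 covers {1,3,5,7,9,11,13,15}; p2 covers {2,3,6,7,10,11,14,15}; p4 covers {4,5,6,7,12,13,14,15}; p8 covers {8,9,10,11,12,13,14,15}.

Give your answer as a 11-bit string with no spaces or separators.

10111111011

s1 (pos 1,3,5,7,9,11,13,15): 1⊕1⊕0⊕1⊕1⊕1⊕0⊕1 = 0
s2 (pos 2,3,6,7,10,11,14,15): 1⊕1⊕1⊕1⊕1⊕1⊕1⊕1 = 0
s4 (pos 4,5,6,7,12,13,14,15): 1⊕0⊕1⊕1⊕1⊕0⊕1⊕1 = 0
s8 (pos 8,9,10,11,12,13,14,15): 0⊕1⊕1⊕1⊕1⊕0⊕1⊕1 = 0
Syndrome s8…s1 = 0000 → no error.
Read data bits from positions 3,5,6,7,9,10,11,12,13,14,15: 10111111011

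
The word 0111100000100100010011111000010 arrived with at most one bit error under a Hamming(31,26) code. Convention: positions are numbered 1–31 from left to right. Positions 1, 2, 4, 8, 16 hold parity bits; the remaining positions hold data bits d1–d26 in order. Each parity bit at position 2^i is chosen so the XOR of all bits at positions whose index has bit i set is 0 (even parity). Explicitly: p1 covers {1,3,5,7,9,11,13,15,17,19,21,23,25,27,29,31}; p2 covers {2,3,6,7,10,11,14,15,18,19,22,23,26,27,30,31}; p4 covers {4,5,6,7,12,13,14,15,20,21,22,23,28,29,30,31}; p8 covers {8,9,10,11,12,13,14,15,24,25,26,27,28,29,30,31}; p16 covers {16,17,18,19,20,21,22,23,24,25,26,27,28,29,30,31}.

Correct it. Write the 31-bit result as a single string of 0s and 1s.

0111100000100100010011111001010

s1 (pos 1,3,5,7,9,11,13,15,17,19,21,23,25,27,29,31): 0⊕1⊕1⊕0⊕0⊕1⊕0⊕0⊕0⊕0⊕1⊕1⊕1⊕0⊕0⊕0 = 0
s2 (pos 2,3,6,7,10,11,14,15,18,19,22,23,26,27,30,31): 1⊕1⊕0⊕0⊕0⊕1⊕1⊕0⊕1⊕0⊕1⊕1⊕0⊕0⊕1⊕0 = 0
s4 (pos 4,5,6,7,12,13,14,15,20,21,22,23,28,29,30,31): 1⊕1⊕0⊕0⊕0⊕0⊕1⊕0⊕0⊕1⊕1⊕1⊕0⊕0⊕1⊕0 = 1
s8 (pos 8,9,10,11,12,13,14,15,24,25,26,27,28,29,30,31): 0⊕0⊕0⊕1⊕0⊕0⊕1⊕0⊕1⊕1⊕0⊕0⊕0⊕0⊕1⊕0 = 1
s16 (pos 16,17,18,19,20,21,22,23,24,25,26,27,28,29,30,31): 0⊕0⊕1⊕0⊕0⊕1⊕1⊕1⊕1⊕1⊕0⊕0⊕0⊕0⊕1⊕0 = 1
Syndrome s16…s1 = 11100 → error at position 28.
Flip position 28: 0111100000100100010011111000010 → 0111100000100100010011111001010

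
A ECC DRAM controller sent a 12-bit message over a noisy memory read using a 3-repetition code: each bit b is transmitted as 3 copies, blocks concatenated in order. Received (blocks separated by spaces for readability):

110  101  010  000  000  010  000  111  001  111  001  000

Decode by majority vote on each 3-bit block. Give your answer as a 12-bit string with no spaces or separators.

110000010100

Block 1 (110): 2 ones → 1
Block 2 (101): 2 ones → 1
Block 3 (010): 1 one → 0
Block 4 (000): 0 ones → 0
Block 5 (000): 0 ones → 0
Block 6 (010): 1 one → 0
Block 7 (000): 0 ones → 0
Block 8 (111): 3 ones → 1
Block 9 (001): 1 one → 0
Block 10 (111): 3 ones → 1
Block 11 (001): 1 one → 0
Block 12 (000): 0 ones → 0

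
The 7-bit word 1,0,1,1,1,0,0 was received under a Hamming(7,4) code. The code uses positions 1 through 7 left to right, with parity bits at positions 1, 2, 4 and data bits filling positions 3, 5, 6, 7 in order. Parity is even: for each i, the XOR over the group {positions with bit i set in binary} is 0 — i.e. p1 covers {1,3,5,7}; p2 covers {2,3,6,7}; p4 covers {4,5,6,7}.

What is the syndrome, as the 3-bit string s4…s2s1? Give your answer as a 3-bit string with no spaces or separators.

011

s1 (pos 1,3,5,7): 1⊕1⊕1⊕0 = 1
s2 (pos 2,3,6,7): 0⊕1⊕0⊕0 = 1
s4 (pos 4,5,6,7): 1⊕1⊕0⊕0 = 0
Syndrome s4…s1 = 011 → error at position 3.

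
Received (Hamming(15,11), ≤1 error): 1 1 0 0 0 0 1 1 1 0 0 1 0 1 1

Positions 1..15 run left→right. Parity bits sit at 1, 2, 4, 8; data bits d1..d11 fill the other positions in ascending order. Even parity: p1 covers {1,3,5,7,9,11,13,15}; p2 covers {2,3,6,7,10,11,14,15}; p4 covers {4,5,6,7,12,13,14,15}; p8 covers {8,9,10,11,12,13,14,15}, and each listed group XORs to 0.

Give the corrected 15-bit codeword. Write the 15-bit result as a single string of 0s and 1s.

s1 (pos 1,3,5,7,9,11,13,15): 1⊕0⊕0⊕1⊕1⊕0⊕0⊕1 = 0
s2 (pos 2,3,6,7,10,11,14,15): 1⊕0⊕0⊕1⊕0⊕0⊕1⊕1 = 0
s4 (pos 4,5,6,7,12,13,14,15): 0⊕0⊕0⊕1⊕1⊕0⊕1⊕1 = 0
s8 (pos 8,9,10,11,12,13,14,15): 1⊕1⊕0⊕0⊕1⊕0⊕1⊕1 = 1
Syndrome s8…s1 = 1000 → error at position 8.
Flip position 8: 110000111001011 → 110000101001011

110000101001011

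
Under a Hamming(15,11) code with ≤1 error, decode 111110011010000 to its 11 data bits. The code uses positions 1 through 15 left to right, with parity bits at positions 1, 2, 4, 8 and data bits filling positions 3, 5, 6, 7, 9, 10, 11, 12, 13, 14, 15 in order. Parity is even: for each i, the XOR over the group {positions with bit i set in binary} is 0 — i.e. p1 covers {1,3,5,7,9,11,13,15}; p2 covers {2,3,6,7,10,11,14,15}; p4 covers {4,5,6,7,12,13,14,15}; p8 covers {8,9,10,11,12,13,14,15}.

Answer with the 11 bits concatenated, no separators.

s1 (pos 1,3,5,7,9,11,13,15): 1⊕1⊕1⊕0⊕1⊕1⊕0⊕0 = 1
s2 (pos 2,3,6,7,10,11,14,15): 1⊕1⊕0⊕0⊕0⊕1⊕0⊕0 = 1
s4 (pos 4,5,6,7,12,13,14,15): 1⊕1⊕0⊕0⊕0⊕0⊕0⊕0 = 0
s8 (pos 8,9,10,11,12,13,14,15): 1⊕1⊕0⊕1⊕0⊕0⊕0⊕0 = 1
Syndrome s8…s1 = 1011 → error at position 11.
Flip position 11: 111110011010000 → 111110011000000
Read data bits from positions 3,5,6,7,9,10,11,12,13,14,15: 11001000000

11001000000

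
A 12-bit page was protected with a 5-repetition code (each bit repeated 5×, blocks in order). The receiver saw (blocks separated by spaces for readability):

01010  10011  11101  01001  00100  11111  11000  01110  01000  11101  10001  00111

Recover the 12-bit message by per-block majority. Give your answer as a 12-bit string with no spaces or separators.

011001010101

Block 1 (01010): 2 ones → 0
Block 2 (10011): 3 ones → 1
Block 3 (11101): 4 ones → 1
Block 4 (01001): 2 ones → 0
Block 5 (00100): 1 one → 0
Block 6 (11111): 5 ones → 1
Block 7 (11000): 2 ones → 0
Block 8 (01110): 3 ones → 1
Block 9 (01000): 1 one → 0
Block 10 (11101): 4 ones → 1
Block 11 (10001): 2 ones → 0
Block 12 (00111): 3 ones → 1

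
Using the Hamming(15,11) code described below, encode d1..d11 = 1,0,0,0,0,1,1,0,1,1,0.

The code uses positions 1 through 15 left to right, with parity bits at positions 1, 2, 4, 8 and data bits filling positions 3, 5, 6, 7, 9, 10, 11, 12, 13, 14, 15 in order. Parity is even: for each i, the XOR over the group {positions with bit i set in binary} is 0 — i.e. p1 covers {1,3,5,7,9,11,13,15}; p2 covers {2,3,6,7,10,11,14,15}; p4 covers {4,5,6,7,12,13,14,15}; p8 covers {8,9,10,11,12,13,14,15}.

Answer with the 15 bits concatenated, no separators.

Place data at non-parity positions: p1 p2 1 p4 0 0 0 p8 0 1 1 0 1 1 0
p1 (pos 1,3,5,7,9,11,13,15): XOR of data positions = 1⊕0⊕0⊕0⊕1⊕1⊕0 = 1
p2 (pos 2,3,6,7,10,11,14,15): XOR of data positions = 1⊕0⊕0⊕1⊕1⊕1⊕0 = 0
p4 (pos 4,5,6,7,12,13,14,15): XOR of data positions = 0⊕0⊕0⊕0⊕1⊕1⊕0 = 0
p8 (pos 8,9,10,11,12,13,14,15): XOR of data positions = 0⊕1⊕1⊕0⊕1⊕1⊕0 = 0
Codeword: 101000000110110

101000000110110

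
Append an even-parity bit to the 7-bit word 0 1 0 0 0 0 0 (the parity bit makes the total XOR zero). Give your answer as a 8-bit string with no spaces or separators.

01000001

XOR of the 7 data bits: 0⊕1⊕0⊕0⊕0⊕0⊕0 = 1
Parity bit = 1 (so all 8 bits XOR to 0).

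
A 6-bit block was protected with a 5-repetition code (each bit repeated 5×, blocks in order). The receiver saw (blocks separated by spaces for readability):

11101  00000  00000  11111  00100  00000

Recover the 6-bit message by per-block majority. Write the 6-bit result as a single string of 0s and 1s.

Block 1 (11101): 4 ones → 1
Block 2 (00000): 0 ones → 0
Block 3 (00000): 0 ones → 0
Block 4 (11111): 5 ones → 1
Block 5 (00100): 1 one → 0
Block 6 (00000): 0 ones → 0

100100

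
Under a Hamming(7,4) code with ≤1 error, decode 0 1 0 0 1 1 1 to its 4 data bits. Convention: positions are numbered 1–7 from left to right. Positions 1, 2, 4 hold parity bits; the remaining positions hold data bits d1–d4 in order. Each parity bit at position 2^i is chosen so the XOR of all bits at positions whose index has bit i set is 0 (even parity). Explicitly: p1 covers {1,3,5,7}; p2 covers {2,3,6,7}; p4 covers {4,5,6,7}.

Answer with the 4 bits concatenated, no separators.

0101

s1 (pos 1,3,5,7): 0⊕0⊕1⊕1 = 0
s2 (pos 2,3,6,7): 1⊕0⊕1⊕1 = 1
s4 (pos 4,5,6,7): 0⊕1⊕1⊕1 = 1
Syndrome s4…s1 = 110 → error at position 6.
Flip position 6: 0100111 → 0100101
Read data bits from positions 3,5,6,7: 0101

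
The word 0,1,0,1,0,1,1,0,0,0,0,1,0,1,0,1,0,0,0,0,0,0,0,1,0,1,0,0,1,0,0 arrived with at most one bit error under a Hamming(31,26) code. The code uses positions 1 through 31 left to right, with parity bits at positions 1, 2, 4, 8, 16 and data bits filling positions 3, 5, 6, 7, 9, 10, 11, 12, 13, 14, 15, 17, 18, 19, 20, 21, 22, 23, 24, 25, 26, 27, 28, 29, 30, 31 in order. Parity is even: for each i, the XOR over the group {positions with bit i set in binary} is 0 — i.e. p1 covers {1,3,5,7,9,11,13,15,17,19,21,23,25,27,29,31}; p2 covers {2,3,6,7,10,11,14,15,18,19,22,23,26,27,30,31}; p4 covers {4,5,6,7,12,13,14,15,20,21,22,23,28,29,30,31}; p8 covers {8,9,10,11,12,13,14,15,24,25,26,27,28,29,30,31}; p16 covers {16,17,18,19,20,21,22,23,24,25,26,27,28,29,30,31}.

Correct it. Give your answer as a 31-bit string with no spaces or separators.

0101011001010101000000010100100

s1 (pos 1,3,5,7,9,11,13,15,17,19,21,23,25,27,29,31): 0⊕0⊕0⊕1⊕0⊕0⊕0⊕0⊕0⊕0⊕0⊕0⊕0⊕0⊕1⊕0 = 0
s2 (pos 2,3,6,7,10,11,14,15,18,19,22,23,26,27,30,31): 1⊕0⊕1⊕1⊕0⊕0⊕1⊕0⊕0⊕0⊕0⊕0⊕1⊕0⊕0⊕0 = 1
s4 (pos 4,5,6,7,12,13,14,15,20,21,22,23,28,29,30,31): 1⊕0⊕1⊕1⊕1⊕0⊕1⊕0⊕0⊕0⊕0⊕0⊕0⊕1⊕0⊕0 = 0
s8 (pos 8,9,10,11,12,13,14,15,24,25,26,27,28,29,30,31): 0⊕0⊕0⊕0⊕1⊕0⊕1⊕0⊕1⊕0⊕1⊕0⊕0⊕1⊕0⊕0 = 1
s16 (pos 16,17,18,19,20,21,22,23,24,25,26,27,28,29,30,31): 1⊕0⊕0⊕0⊕0⊕0⊕0⊕0⊕1⊕0⊕1⊕0⊕0⊕1⊕0⊕0 = 0
Syndrome s16…s1 = 01010 → error at position 10.
Flip position 10: 0101011000010101000000010100100 → 0101011001010101000000010100100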